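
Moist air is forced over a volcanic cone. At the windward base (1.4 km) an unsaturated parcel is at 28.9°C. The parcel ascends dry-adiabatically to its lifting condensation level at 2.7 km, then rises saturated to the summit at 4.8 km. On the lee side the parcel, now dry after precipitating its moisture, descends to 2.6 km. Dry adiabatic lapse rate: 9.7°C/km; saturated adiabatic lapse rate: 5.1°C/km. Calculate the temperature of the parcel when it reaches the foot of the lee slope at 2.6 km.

Dry to 2700 m: -9.7 × 1.3 km = -12.61°C, so T = 16.29°C.
Saturated to 4800 m: -5.1 × 2.1 km = -10.71°C, so T = 5.58°C.
Dry descent to 2600 m: +9.7 × 2.2 km = +21.34°C, so T = 26.92°C.

26.92°C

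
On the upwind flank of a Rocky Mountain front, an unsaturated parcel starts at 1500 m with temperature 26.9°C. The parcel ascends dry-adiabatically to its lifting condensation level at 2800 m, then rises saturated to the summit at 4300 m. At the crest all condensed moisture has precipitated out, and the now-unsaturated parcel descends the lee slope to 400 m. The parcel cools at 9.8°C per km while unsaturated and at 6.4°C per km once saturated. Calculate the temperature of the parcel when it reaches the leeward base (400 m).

Dry to 2800 m: -9.8 × 1.3 km = -12.74°C, so T = 14.16°C.
Saturated to 4300 m: -6.4 × 1.5 km = -9.6°C, so T = 4.56°C.
Dry descent to 400 m: +9.8 × 3.9 km = +38.22°C, so T = 42.78°C.

42.78°C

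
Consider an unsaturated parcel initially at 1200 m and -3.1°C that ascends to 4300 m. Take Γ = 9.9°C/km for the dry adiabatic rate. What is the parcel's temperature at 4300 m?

Dry adiabatic to 4300 m: -9.9 × 3.1 km = -30.69°C, so T = -33.79°C.

-33.79°C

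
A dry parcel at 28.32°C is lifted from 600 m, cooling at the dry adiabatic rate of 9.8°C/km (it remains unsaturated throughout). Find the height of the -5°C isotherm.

Height above start = (28.32 − (-5)) / 9.8 = 3.4 km
Altitude = 600 m + 3400 m = 4000 m

4000 m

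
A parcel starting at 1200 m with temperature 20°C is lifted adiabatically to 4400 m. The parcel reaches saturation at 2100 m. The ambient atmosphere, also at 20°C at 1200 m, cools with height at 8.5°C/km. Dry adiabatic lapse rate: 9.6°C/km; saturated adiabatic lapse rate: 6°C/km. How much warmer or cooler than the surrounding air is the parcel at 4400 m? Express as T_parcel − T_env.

Parcel:
  1200 → 2100 m (dry, 9.6°C/km): ΔT = -9.6 × 0.9 = -8.64°C → T = 11.36°C
  2100 → 4400 m (saturated, 6°C/km): ΔT = -6 × 2.3 = -13.8°C → T = -2.44°C
Environment:
  1200 → 4400 m (environment, 8.5°C/km): ΔT = -8.5 × 3.2 = -27.2°C → T = -7.2°C
T_parcel − T_env = -2.44 − (-7.2) = +4.76°C

+4.76°C (parcel warmer than environment)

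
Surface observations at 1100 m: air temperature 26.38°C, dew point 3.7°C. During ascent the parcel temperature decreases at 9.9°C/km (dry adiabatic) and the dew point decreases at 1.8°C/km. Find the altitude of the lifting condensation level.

3900 m

T and T_d converge at 9.9 − 1.8 = 8.1°C per km
Height above start = (26.38 − 3.7) / 8.1 = 2.8 km
LCL altitude = 1100 m + 2800 m = 3900 m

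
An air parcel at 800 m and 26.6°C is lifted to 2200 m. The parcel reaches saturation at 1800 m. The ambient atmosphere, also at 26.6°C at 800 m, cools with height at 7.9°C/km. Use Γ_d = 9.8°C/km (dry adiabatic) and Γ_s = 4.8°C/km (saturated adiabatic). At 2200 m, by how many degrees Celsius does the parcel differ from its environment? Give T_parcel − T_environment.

-0.66°C (parcel cooler than environment)

Parcel:
  From 800 m to 1800 m (dry): cools by 9.8 × 1 = 9.8°C, giving 16.8°C.
  From 1800 m to 2200 m (saturated): cools by 4.8 × 0.4 = 1.92°C, giving 14.88°C.
Environment:
  From 800 m to 2200 m (environment): cools by 7.9 × 1.4 = 11.06°C, giving 15.54°C.
T_parcel − T_env = 14.88 − 15.54 = -0.66°C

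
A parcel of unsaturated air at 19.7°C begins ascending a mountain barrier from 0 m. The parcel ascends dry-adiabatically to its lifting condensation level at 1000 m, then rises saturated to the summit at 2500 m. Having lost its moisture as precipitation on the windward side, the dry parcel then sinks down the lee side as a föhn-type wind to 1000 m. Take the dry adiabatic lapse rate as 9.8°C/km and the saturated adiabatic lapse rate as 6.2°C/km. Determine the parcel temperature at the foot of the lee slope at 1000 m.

0 → 1000 m (dry, 9.8°C/km): ΔT = -9.8 × 1 = -9.8°C → T = 9.9°C
1000 → 2500 m (saturated, 6.2°C/km): ΔT = -6.2 × 1.5 = -9.3°C → T = 0.6°C
2500 → 1000 m (dry descent, 9.8°C/km): ΔT = +9.8 × 1.5 = +14.7°C → T = 15.3°C

15.3°C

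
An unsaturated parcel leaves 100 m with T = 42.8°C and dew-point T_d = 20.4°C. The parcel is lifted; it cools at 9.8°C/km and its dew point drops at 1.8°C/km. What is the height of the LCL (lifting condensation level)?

T and T_d converge at 9.8 − 1.8 = 8°C per km
Height above start = (42.8 − 20.4) / 8 = 2.8 km
LCL altitude = 100 m + 2800 m = 2900 m

2900 m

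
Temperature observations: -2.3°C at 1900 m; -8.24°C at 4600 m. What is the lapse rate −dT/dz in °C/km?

2.2°C/km

Γ = −ΔT/Δz = (-2.3 − (-8.24)) / (4600 − 1900) m
  = 5.94°C / 2.7 km = 2.2°C/km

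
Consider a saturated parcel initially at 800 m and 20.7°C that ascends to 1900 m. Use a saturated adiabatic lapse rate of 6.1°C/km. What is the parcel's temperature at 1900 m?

800–1900 m, saturated adiabatic: Δz = 1.1 km ⇒ ΔT = -6.71°C; T = 13.99°C

13.99°C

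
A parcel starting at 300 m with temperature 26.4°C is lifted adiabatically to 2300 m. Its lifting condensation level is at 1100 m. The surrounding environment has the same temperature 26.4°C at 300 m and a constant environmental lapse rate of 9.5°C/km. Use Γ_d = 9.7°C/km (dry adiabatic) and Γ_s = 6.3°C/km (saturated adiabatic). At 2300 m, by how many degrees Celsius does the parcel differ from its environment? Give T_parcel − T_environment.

Parcel:
  From 300 m to 1100 m (dry): cools by 9.7 × 0.8 = 7.76°C, giving 18.64°C.
  From 1100 m to 2300 m (saturated): cools by 6.3 × 1.2 = 7.56°C, giving 11.08°C.
Environment:
  From 300 m to 2300 m (environment): cools by 9.5 × 2 = 19°C, giving 7.4°C.
T_parcel − T_env = 11.08 − 7.4 = +3.68°C

+3.68°C (parcel warmer than environment)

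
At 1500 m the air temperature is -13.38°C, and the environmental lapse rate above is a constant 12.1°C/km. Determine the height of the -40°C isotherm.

3700 m

Height above start = (-13.38 − (-40)) / 12.1 = 2.2 km
Altitude = 1500 m + 2200 m = 3700 m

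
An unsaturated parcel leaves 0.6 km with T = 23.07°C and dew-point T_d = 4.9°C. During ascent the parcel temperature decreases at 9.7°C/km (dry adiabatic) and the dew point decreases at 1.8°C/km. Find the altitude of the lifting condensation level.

2.9 km

T and T_d converge at 9.7 − 1.8 = 7.9°C per km
Height above start = (23.07 − 4.9) / 7.9 = 2.3 km
LCL altitude = 600 m + 2300 m = 2900 m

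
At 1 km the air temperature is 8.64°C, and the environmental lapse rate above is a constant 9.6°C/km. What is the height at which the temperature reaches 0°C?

1.9 km

Height above start = (8.64 − 0) / 9.6 = 0.9 km
Altitude = 1000 m + 900 m = 1900 m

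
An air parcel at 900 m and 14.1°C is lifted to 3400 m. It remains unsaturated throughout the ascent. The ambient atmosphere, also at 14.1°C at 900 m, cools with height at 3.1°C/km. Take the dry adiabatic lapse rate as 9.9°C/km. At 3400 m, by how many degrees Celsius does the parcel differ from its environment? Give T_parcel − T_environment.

Parcel:
  From 900 m to 3400 m (dry): cools by 9.9 × 2.5 = 24.75°C, giving -10.65°C.
Environment:
  From 900 m to 3400 m (environment): cools by 3.1 × 2.5 = 7.75°C, giving 6.35°C.
T_parcel − T_env = -10.65 − 6.35 = -17°C

-17°C (parcel cooler than environment)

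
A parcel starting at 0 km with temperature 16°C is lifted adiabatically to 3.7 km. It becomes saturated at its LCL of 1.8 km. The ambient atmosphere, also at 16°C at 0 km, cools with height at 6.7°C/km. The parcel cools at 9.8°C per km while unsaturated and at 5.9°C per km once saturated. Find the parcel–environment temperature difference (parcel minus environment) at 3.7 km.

Parcel:
  0–1800 m, dry: Δz = 1.8 km ⇒ ΔT = -17.64°C; T = -1.64°C
  1800–3700 m, saturated: Δz = 1.9 km ⇒ ΔT = -11.21°C; T = -12.85°C
Environment:
  0–3700 m, environment: Δz = 3.7 km ⇒ ΔT = -24.79°C; T = -8.79°C
T_parcel − T_env = -12.85 − (-8.79) = -4.06°C

-4.06°C (parcel cooler than environment)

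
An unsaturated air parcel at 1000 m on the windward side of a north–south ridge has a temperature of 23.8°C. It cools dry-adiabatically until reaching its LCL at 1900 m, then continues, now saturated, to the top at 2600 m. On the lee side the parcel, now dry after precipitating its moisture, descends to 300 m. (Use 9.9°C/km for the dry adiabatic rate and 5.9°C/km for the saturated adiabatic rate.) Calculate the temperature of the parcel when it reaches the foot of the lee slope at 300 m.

Dry to 1900 m: -9.9 × 0.9 km = -8.91°C, so T = 14.89°C.
Saturated to 2600 m: -5.9 × 0.7 km = -4.13°C, so T = 10.76°C.
Dry descent to 300 m: +9.9 × 2.3 km = +22.77°C, so T = 33.53°C.

33.53°C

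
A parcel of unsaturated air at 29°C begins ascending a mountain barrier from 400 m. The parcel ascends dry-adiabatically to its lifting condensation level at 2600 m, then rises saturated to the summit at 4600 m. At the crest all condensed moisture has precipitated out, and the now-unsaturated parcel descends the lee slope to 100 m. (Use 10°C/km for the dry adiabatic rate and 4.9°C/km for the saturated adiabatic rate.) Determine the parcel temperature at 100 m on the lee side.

42.2°C

From 400 m to 2600 m (dry): cools by 10 × 2.2 = 22°C, giving 7°C.
From 2600 m to 4600 m (saturated): cools by 4.9 × 2 = 9.8°C, giving -2.8°C.
From 4600 m to 100 m (dry descent): warms by 10 × 4.5 = 45°C, giving 42.2°C.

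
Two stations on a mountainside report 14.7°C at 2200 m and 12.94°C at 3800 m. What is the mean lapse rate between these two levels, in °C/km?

Γ = −ΔT/Δz = (14.7 − 12.94) / (3800 − 2200) m
  = 1.76°C / 1.6 km = 1.1°C/km

1.1°C/km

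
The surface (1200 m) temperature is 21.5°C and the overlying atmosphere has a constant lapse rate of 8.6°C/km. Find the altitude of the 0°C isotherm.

3700 m

Height above start = (21.5 − 0) / 8.6 = 2.5 km
Altitude = 1200 m + 2500 m = 3700 m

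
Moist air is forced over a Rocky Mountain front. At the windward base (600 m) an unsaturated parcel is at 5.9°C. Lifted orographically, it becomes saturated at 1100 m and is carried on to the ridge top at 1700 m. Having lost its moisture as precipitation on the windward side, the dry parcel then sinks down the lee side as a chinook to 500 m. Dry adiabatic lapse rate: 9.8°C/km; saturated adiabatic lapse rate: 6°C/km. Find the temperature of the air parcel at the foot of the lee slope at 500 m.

9.16°C

600 → 1100 m (dry, 9.8°C/km): ΔT = -9.8 × 0.5 = -4.9°C → T = 1°C
1100 → 1700 m (saturated, 6°C/km): ΔT = -6 × 0.6 = -3.6°C → T = -2.6°C
1700 → 500 m (dry descent, 9.8°C/km): ΔT = +9.8 × 1.2 = +11.76°C → T = 9.16°C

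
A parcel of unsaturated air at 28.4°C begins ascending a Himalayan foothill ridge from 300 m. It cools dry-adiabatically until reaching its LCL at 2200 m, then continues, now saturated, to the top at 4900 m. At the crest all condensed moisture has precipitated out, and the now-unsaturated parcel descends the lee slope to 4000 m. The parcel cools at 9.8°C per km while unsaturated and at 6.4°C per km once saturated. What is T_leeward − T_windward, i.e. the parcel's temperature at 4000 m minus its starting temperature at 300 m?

300–2200 m, dry: Δz = 1.9 km ⇒ ΔT = -18.62°C; T = 9.78°C
2200–4900 m, saturated: Δz = 2.7 km ⇒ ΔT = -17.28°C; T = -7.5°C
4900–4000 m, dry descent: Δz = 0.9 km ⇒ ΔT = +8.82°C; T = 1.32°C
Net change vs windward start: 1.32 − 28.4 = -27.08°C

-27.08°C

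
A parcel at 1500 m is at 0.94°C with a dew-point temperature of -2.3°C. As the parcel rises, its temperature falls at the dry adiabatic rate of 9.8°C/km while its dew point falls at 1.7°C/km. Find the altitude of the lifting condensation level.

1900 m

T and T_d converge at 9.8 − 1.7 = 8.1°C per km
Height above start = (0.94 − (-2.3)) / 8.1 = 0.4 km
LCL altitude = 1500 m + 400 m = 1900 m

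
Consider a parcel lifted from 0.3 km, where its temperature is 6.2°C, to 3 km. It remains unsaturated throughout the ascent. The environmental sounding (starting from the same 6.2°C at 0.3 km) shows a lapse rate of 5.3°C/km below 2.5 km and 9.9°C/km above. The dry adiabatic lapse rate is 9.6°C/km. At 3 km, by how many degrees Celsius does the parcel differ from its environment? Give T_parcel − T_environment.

Parcel:
  Dry to 3000 m: -9.6 × 2.7 km = -25.92°C, so T = -19.72°C.
Environment:
  Environment, lower layer to 2500 m: -5.3 × 2.2 km = -11.66°C, so T = -5.46°C.
  Environment, upper layer to 3000 m: -9.9 × 0.5 km = -4.95°C, so T = -10.41°C.
T_parcel − T_env = -19.72 − (-10.41) = -9.31°C

-9.31°C (parcel cooler than environment)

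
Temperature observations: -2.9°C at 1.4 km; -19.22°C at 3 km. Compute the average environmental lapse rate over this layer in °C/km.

Γ = −ΔT/Δz = (-2.9 − (-19.22)) / (3000 − 1400) m
  = 16.32°C / 1.6 km = 10.2°C/km

10.2°C/km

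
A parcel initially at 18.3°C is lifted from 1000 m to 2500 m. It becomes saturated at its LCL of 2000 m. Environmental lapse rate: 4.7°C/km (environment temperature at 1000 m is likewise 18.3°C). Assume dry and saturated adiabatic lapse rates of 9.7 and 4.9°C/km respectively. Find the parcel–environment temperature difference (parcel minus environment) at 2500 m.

Parcel:
  Dry to 2000 m: -9.7 × 1 km = -9.7°C, so T = 8.6°C.
  Saturated to 2500 m: -4.9 × 0.5 km = -2.45°C, so T = 6.15°C.
Environment:
  Environment to 2500 m: -4.7 × 1.5 km = -7.05°C, so T = 11.25°C.
T_parcel − T_env = 6.15 − 11.25 = -5.1°C

-5.1°C (parcel cooler than environment)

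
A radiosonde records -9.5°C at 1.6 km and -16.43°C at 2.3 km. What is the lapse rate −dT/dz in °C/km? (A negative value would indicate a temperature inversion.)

Γ = −ΔT/Δz = (-9.5 − (-16.43)) / (2300 − 1600) m
  = 6.93°C / 0.7 km = 9.9°C/km

9.9°C/km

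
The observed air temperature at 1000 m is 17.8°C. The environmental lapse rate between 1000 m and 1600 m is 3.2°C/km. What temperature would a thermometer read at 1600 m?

1000–1600 m, environmental: Δz = 0.6 km ⇒ ΔT = -1.92°C; T = 15.88°C

15.88°C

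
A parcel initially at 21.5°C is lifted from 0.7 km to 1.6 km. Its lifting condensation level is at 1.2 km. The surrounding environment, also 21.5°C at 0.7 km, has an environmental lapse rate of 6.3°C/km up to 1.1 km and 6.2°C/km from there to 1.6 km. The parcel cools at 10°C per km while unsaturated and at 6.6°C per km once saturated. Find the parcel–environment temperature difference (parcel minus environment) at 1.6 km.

Parcel:
  Dry to 1200 m: -10 × 0.5 km = -5°C, so T = 16.5°C.
  Saturated to 1600 m: -6.6 × 0.4 km = -2.64°C, so T = 13.86°C.
Environment:
  Environment, lower layer to 1100 m: -6.3 × 0.4 km = -2.52°C, so T = 18.98°C.
  Environment, upper layer to 1600 m: -6.2 × 0.5 km = -3.1°C, so T = 15.88°C.
T_parcel − T_env = 13.86 − 15.88 = -2.02°C

-2.02°C (parcel cooler than environment)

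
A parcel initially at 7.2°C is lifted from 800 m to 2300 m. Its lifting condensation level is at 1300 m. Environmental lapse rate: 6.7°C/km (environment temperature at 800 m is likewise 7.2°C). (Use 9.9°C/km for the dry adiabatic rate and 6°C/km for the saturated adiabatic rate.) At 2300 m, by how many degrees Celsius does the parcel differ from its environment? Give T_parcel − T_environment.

-0.9°C (parcel cooler than environment)

Parcel:
  800–1300 m, dry: Δz = 0.5 km ⇒ ΔT = -4.95°C; T = 2.25°C
  1300–2300 m, saturated: Δz = 1 km ⇒ ΔT = -6°C; T = -3.75°C
Environment:
  800–2300 m, environment: Δz = 1.5 km ⇒ ΔT = -10.05°C; T = -2.85°C
T_parcel − T_env = -3.75 − (-2.85) = -0.9°C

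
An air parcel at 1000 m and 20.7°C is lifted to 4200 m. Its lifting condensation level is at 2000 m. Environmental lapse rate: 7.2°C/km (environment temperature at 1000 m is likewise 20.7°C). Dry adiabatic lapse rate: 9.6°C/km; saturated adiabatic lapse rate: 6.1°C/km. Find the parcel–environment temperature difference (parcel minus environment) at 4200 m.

Parcel:
  Dry to 2000 m: -9.6 × 1 km = -9.6°C, so T = 11.1°C.
  Saturated to 4200 m: -6.1 × 2.2 km = -13.42°C, so T = -2.32°C.
Environment:
  Environment to 4200 m: -7.2 × 3.2 km = -23.04°C, so T = -2.34°C.
T_parcel − T_env = -2.32 − (-2.34) = +0.02°C

+0.02°C (parcel warmer than environment)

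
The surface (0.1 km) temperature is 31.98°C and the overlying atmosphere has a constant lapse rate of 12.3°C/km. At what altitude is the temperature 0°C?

Height above start = (31.98 − 0) / 12.3 = 2.6 km
Altitude = 100 m + 2600 m = 2700 m

2.7 km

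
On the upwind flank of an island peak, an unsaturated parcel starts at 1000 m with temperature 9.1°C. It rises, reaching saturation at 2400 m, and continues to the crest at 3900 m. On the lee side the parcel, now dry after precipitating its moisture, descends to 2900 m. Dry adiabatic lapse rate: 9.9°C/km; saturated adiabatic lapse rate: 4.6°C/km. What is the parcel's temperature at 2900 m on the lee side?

Dry to 2400 m: -9.9 × 1.4 km = -13.86°C, so T = -4.76°C.
Saturated to 3900 m: -4.6 × 1.5 km = -6.9°C, so T = -11.66°C.
Dry descent to 2900 m: +9.9 × 1 km = +9.9°C, so T = -1.76°C.

-1.76°C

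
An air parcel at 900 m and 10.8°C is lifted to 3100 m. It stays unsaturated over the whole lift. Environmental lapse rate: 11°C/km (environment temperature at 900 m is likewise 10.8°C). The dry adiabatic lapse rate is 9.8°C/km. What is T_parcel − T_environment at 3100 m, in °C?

+2.64°C (parcel warmer than environment)

Parcel:
  900 → 3100 m (dry, 9.8°C/km): ΔT = -9.8 × 2.2 = -21.56°C → T = -10.76°C
Environment:
  900 → 3100 m (environment, 11°C/km): ΔT = -11 × 2.2 = -24.2°C → T = -13.4°C
T_parcel − T_env = -10.76 − (-13.4) = +2.64°C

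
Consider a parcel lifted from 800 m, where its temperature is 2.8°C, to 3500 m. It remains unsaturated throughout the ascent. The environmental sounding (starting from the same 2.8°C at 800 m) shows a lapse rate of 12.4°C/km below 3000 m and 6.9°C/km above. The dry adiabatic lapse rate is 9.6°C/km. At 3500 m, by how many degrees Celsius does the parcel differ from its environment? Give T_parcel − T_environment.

+4.81°C (parcel warmer than environment)

Parcel:
  Dry to 3500 m: -9.6 × 2.7 km = -25.92°C, so T = -23.12°C.
Environment:
  Environment, lower layer to 3000 m: -12.4 × 2.2 km = -27.28°C, so T = -24.48°C.
  Environment, upper layer to 3500 m: -6.9 × 0.5 km = -3.45°C, so T = -27.93°C.
T_parcel − T_env = -23.12 − (-27.93) = +4.81°C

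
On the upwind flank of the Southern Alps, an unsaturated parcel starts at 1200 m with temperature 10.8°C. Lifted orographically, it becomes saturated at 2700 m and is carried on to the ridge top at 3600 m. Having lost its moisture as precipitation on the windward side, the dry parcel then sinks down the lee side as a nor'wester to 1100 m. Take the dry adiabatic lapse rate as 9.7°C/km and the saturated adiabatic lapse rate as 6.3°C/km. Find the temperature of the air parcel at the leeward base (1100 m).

14.83°C

Dry to 2700 m: -9.7 × 1.5 km = -14.55°C, so T = -3.75°C.
Saturated to 3600 m: -6.3 × 0.9 km = -5.67°C, so T = -9.42°C.
Dry descent to 1100 m: +9.7 × 2.5 km = +24.25°C, so T = 14.83°C.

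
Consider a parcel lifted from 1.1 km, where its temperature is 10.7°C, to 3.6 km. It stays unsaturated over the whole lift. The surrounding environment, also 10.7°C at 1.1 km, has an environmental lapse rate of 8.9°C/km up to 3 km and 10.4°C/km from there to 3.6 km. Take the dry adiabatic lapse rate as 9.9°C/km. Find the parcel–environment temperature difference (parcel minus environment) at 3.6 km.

-1.6°C (parcel cooler than environment)

Parcel:
  1100–3600 m, dry: Δz = 2.5 km ⇒ ΔT = -24.75°C; T = -14.05°C
Environment:
  1100–3000 m, environment, lower layer: Δz = 1.9 km ⇒ ΔT = -16.91°C; T = -6.21°C
  3000–3600 m, environment, upper layer: Δz = 0.6 km ⇒ ΔT = -6.24°C; T = -12.45°C
T_parcel − T_env = -14.05 − (-12.45) = -1.6°C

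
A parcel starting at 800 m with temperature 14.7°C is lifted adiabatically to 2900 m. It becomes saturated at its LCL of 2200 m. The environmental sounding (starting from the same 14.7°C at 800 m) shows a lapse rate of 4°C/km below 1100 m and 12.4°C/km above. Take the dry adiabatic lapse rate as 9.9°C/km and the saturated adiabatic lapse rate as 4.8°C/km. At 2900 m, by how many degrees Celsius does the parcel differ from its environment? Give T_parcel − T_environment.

Parcel:
  800 → 2200 m (dry, 9.9°C/km): ΔT = -9.9 × 1.4 = -13.86°C → T = 0.84°C
  2200 → 2900 m (saturated, 4.8°C/km): ΔT = -4.8 × 0.7 = -3.36°C → T = -2.52°C
Environment:
  800 → 1100 m (environment, lower layer, 4°C/km): ΔT = -4 × 0.3 = -1.2°C → T = 13.5°C
  1100 → 2900 m (environment, upper layer, 12.4°C/km): ΔT = -12.4 × 1.8 = -22.32°C → T = -8.82°C
T_parcel − T_env = -2.52 − (-8.82) = +6.3°C

+6.3°C (parcel warmer than environment)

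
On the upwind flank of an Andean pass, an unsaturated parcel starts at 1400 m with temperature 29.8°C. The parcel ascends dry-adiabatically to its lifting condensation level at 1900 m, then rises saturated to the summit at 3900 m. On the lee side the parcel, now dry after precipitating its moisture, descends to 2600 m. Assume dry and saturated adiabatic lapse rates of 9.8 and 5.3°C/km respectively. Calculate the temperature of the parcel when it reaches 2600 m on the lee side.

27.04°C

From 1400 m to 1900 m (dry): cools by 9.8 × 0.5 = 4.9°C, giving 24.9°C.
From 1900 m to 3900 m (saturated): cools by 5.3 × 2 = 10.6°C, giving 14.3°C.
From 3900 m to 2600 m (dry descent): warms by 9.8 × 1.3 = 12.74°C, giving 27.04°C.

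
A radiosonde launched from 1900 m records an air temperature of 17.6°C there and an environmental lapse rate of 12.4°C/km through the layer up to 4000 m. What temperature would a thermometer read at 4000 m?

From 1900 m to 4000 m (environmental): cools by 12.4 × 2.1 = 26.04°C, giving -8.44°C.

-8.44°C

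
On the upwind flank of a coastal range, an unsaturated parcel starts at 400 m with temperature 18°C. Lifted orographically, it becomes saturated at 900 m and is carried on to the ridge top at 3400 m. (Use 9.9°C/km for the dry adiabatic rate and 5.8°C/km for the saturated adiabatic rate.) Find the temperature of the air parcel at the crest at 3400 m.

From 400 m to 900 m (dry): cools by 9.9 × 0.5 = 4.95°C, giving 13.05°C.
From 900 m to 3400 m (saturated): cools by 5.8 × 2.5 = 14.5°C, giving -1.45°C.

-1.45°C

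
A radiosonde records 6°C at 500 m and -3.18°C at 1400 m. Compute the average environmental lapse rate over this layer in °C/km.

Γ = −ΔT/Δz = (6 − (-3.18)) / (1400 − 500) m
  = 9.18°C / 0.9 km = 10.2°C/km

10.2°C/km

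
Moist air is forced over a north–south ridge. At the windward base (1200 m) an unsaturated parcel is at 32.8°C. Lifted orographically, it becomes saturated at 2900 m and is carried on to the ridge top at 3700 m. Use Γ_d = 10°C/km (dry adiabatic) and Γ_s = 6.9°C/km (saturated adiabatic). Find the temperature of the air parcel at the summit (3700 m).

Dry to 2900 m: -10 × 1.7 km = -17°C, so T = 15.8°C.
Saturated to 3700 m: -6.9 × 0.8 km = -5.52°C, so T = 10.28°C.

10.28°C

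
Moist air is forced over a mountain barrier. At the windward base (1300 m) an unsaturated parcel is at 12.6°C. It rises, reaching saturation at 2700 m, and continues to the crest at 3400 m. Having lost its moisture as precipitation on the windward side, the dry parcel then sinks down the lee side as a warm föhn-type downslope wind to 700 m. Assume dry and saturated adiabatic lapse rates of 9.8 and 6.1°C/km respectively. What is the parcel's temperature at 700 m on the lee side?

21.07°C

1300 → 2700 m (dry, 9.8°C/km): ΔT = -9.8 × 1.4 = -13.72°C → T = -1.12°C
2700 → 3400 m (saturated, 6.1°C/km): ΔT = -6.1 × 0.7 = -4.27°C → T = -5.39°C
3400 → 700 m (dry descent, 9.8°C/km): ΔT = +9.8 × 2.7 = +26.46°C → T = 21.07°C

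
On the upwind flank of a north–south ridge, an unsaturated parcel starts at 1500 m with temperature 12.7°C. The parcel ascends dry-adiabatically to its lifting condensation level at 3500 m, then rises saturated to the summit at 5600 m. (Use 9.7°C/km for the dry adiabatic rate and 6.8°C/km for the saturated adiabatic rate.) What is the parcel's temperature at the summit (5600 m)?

-20.98°C

1500 → 3500 m (dry, 9.7°C/km): ΔT = -9.7 × 2 = -19.4°C → T = -6.7°C
3500 → 5600 m (saturated, 6.8°C/km): ΔT = -6.8 × 2.1 = -14.28°C → T = -20.98°C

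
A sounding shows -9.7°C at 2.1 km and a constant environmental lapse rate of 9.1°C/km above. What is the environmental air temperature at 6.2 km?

-47.01°C

From 2100 m to 6200 m (environmental): cools by 9.1 × 4.1 = 37.31°C, giving -47.01°C.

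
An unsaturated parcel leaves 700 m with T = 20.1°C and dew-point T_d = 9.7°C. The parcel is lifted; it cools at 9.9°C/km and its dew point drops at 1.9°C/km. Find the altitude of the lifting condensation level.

2000 m

T and T_d converge at 9.9 − 1.9 = 8°C per km
Height above start = (20.1 − 9.7) / 8 = 1.3 km
LCL altitude = 700 m + 1300 m = 2000 m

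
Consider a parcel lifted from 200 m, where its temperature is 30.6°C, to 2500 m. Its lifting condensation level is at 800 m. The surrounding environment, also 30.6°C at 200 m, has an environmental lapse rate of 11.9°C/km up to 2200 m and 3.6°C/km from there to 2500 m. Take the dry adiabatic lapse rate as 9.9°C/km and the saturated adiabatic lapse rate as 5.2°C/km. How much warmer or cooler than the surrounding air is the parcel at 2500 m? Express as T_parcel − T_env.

+10.1°C (parcel warmer than environment)

Parcel:
  200–800 m, dry: Δz = 0.6 km ⇒ ΔT = -5.94°C; T = 24.66°C
  800–2500 m, saturated: Δz = 1.7 km ⇒ ΔT = -8.84°C; T = 15.82°C
Environment:
  200–2200 m, environment, lower layer: Δz = 2 km ⇒ ΔT = -23.8°C; T = 6.8°C
  2200–2500 m, environment, upper layer: Δz = 0.3 km ⇒ ΔT = -1.08°C; T = 5.72°C
T_parcel − T_env = 15.82 − 5.72 = +10.1°C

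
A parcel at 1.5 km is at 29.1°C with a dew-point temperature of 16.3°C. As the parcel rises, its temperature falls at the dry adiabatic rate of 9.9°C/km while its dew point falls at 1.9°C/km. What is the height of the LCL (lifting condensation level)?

3.1 km

T and T_d converge at 9.9 − 1.9 = 8°C per km
Height above start = (29.1 − 16.3) / 8 = 1.6 km
LCL altitude = 1500 m + 1600 m = 3100 m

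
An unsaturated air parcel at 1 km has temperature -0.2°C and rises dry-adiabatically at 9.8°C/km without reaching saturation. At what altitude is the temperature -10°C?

2 km

Height above start = (-0.2 − (-10)) / 9.8 = 1 km
Altitude = 1000 m + 1000 m = 2000 m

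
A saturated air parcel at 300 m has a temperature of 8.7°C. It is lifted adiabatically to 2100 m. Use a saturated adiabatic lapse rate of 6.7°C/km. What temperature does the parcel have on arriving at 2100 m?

-3.36°C

From 300 m to 2100 m (saturated adiabatic): cools by 6.7 × 1.8 = 12.06°C, giving -3.36°C.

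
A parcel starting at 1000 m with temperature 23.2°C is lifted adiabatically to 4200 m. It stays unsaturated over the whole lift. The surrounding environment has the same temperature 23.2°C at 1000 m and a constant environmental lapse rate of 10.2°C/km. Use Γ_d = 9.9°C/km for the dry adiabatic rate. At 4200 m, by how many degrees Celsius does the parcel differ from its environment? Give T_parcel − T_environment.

+0.96°C (parcel warmer than environment)

Parcel:
  From 1000 m to 4200 m (dry): cools by 9.9 × 3.2 = 31.68°C, giving -8.48°C.
Environment:
  From 1000 m to 4200 m (environment): cools by 10.2 × 3.2 = 32.64°C, giving -9.44°C.
T_parcel − T_env = -8.48 − (-9.44) = +0.96°C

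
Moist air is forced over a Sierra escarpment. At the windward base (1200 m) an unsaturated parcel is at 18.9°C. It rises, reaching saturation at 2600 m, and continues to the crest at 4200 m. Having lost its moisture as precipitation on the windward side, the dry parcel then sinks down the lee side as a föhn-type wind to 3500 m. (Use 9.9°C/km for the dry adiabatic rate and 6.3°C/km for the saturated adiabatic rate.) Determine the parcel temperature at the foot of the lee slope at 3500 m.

1.89°C

Dry to 2600 m: -9.9 × 1.4 km = -13.86°C, so T = 5.04°C.
Saturated to 4200 m: -6.3 × 1.6 km = -10.08°C, so T = -5.04°C.
Dry descent to 3500 m: +9.9 × 0.7 km = +6.93°C, so T = 1.89°C.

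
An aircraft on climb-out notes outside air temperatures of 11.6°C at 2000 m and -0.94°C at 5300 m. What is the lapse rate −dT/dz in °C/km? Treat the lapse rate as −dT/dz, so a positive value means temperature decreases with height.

3.8°C/km

Γ = −ΔT/Δz = (11.6 − (-0.94)) / (5300 − 2000) m
  = 12.54°C / 3.3 km = 3.8°C/km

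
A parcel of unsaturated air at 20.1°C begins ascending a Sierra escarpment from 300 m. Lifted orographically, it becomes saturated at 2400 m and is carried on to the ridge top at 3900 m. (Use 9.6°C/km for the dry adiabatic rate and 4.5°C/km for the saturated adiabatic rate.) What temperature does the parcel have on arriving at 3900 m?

-6.81°C

300–2400 m, dry: Δz = 2.1 km ⇒ ΔT = -20.16°C; T = -0.06°C
2400–3900 m, saturated: Δz = 1.5 km ⇒ ΔT = -6.75°C; T = -6.81°C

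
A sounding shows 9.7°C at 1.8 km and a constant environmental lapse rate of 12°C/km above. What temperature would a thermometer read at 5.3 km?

1800 → 5300 m (environmental, 12°C/km): ΔT = -12 × 3.5 = -42°C → T = -32.3°C

-32.3°C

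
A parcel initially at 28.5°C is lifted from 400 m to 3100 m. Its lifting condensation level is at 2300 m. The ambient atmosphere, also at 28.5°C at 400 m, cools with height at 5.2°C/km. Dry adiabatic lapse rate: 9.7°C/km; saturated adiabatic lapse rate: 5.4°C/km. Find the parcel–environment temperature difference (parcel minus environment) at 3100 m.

-8.71°C (parcel cooler than environment)

Parcel:
  Dry to 2300 m: -9.7 × 1.9 km = -18.43°C, so T = 10.07°C.
  Saturated to 3100 m: -5.4 × 0.8 km = -4.32°C, so T = 5.75°C.
Environment:
  Environment to 3100 m: -5.2 × 2.7 km = -14.04°C, so T = 14.46°C.
T_parcel − T_env = 5.75 − 14.46 = -8.71°C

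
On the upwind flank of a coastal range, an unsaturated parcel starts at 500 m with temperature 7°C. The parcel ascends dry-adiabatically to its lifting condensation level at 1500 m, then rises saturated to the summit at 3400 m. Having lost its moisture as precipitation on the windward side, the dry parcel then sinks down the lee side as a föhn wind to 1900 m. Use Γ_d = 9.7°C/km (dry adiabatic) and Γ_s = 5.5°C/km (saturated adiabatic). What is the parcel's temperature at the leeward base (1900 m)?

From 500 m to 1500 m (dry): cools by 9.7 × 1 = 9.7°C, giving -2.7°C.
From 1500 m to 3400 m (saturated): cools by 5.5 × 1.9 = 10.45°C, giving -13.15°C.
From 3400 m to 1900 m (dry descent): warms by 9.7 × 1.5 = 14.55°C, giving 1.4°C.

1.4°C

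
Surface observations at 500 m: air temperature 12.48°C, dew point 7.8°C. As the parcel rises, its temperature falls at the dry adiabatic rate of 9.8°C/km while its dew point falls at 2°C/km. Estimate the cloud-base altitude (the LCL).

1100 m

T and T_d converge at 9.8 − 2 = 7.8°C per km
Height above start = (12.48 − 7.8) / 7.8 = 0.6 km
LCL altitude = 500 m + 600 m = 1100 m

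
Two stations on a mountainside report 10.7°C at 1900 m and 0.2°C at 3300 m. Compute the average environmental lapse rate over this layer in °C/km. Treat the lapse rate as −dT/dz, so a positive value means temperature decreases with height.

7.5°C/km

Γ = −ΔT/Δz = (10.7 − 0.2) / (3300 − 1900) m
  = 10.5°C / 1.4 km = 7.5°C/km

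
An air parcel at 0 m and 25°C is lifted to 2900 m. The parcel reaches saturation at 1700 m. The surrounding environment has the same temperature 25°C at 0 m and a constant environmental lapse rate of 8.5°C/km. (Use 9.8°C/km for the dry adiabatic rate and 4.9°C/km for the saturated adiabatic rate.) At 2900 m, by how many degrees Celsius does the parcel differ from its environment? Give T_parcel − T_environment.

Parcel:
  Dry to 1700 m: -9.8 × 1.7 km = -16.66°C, so T = 8.34°C.
  Saturated to 2900 m: -4.9 × 1.2 km = -5.88°C, so T = 2.46°C.
Environment:
  Environment to 2900 m: -8.5 × 2.9 km = -24.65°C, so T = 0.35°C.
T_parcel − T_env = 2.46 − 0.35 = +2.11°C

+2.11°C (parcel warmer than environment)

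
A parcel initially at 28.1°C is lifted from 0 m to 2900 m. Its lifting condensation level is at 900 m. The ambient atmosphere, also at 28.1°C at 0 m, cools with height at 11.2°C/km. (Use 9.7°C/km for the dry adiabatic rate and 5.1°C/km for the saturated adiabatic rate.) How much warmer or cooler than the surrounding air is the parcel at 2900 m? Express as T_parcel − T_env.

+13.55°C (parcel warmer than environment)

Parcel:
  0 → 900 m (dry, 9.7°C/km): ΔT = -9.7 × 0.9 = -8.73°C → T = 19.37°C
  900 → 2900 m (saturated, 5.1°C/km): ΔT = -5.1 × 2 = -10.2°C → T = 9.17°C
Environment:
  0 → 2900 m (environment, 11.2°C/km): ΔT = -11.2 × 2.9 = -32.48°C → T = -4.38°C
T_parcel − T_env = 9.17 − (-4.38) = +13.55°C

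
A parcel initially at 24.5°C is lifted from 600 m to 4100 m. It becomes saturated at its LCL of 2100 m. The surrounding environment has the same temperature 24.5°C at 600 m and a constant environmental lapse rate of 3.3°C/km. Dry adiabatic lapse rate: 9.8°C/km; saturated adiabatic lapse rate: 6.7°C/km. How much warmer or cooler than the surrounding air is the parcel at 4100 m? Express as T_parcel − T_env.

Parcel:
  Dry to 2100 m: -9.8 × 1.5 km = -14.7°C, so T = 9.8°C.
  Saturated to 4100 m: -6.7 × 2 km = -13.4°C, so T = -3.6°C.
Environment:
  Environment to 4100 m: -3.3 × 3.5 km = -11.55°C, so T = 12.95°C.
T_parcel − T_env = -3.6 − 12.95 = -16.55°C

-16.55°C (parcel cooler than environment)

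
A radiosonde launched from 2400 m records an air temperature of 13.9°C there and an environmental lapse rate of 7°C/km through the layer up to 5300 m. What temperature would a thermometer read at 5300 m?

2400 → 5300 m (environmental, 7°C/km): ΔT = -7 × 2.9 = -20.3°C → T = -6.4°C

-6.4°C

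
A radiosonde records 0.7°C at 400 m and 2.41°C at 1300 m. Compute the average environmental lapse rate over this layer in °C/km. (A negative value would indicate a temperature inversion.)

-1.9°C/km

Γ = −ΔT/Δz = (0.7 − 2.41) / (1300 − 400) m
  = -1.71°C / 0.9 km = -1.9°C/km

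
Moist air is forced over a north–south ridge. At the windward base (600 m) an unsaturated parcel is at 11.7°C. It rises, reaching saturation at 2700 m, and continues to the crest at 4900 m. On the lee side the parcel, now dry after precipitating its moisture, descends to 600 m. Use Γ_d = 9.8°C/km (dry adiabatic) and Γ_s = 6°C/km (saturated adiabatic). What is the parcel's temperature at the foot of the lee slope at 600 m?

20.06°C

From 600 m to 2700 m (dry): cools by 9.8 × 2.1 = 20.58°C, giving -8.88°C.
From 2700 m to 4900 m (saturated): cools by 6 × 2.2 = 13.2°C, giving -22.08°C.
From 4900 m to 600 m (dry descent): warms by 9.8 × 4.3 = 42.14°C, giving 20.06°C.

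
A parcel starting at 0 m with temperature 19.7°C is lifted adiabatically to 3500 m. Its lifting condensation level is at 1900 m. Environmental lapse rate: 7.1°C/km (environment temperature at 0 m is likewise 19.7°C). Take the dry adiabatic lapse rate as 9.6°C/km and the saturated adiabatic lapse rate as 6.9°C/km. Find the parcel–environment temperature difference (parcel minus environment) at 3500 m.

-4.43°C (parcel cooler than environment)

Parcel:
  From 0 m to 1900 m (dry): cools by 9.6 × 1.9 = 18.24°C, giving 1.46°C.
  From 1900 m to 3500 m (saturated): cools by 6.9 × 1.6 = 11.04°C, giving -9.58°C.
Environment:
  From 0 m to 3500 m (environment): cools by 7.1 × 3.5 = 24.85°C, giving -5.15°C.
T_parcel − T_env = -9.58 − (-5.15) = -4.43°C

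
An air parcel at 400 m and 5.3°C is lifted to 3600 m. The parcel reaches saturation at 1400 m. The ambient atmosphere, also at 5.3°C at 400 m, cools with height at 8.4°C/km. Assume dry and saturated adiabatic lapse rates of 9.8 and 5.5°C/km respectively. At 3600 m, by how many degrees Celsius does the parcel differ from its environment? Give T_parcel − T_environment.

Parcel:
  400–1400 m, dry: Δz = 1 km ⇒ ΔT = -9.8°C; T = -4.5°C
  1400–3600 m, saturated: Δz = 2.2 km ⇒ ΔT = -12.1°C; T = -16.6°C
Environment:
  400–3600 m, environment: Δz = 3.2 km ⇒ ΔT = -26.88°C; T = -21.58°C
T_parcel − T_env = -16.6 − (-21.58) = +4.98°C

+4.98°C (parcel warmer than environment)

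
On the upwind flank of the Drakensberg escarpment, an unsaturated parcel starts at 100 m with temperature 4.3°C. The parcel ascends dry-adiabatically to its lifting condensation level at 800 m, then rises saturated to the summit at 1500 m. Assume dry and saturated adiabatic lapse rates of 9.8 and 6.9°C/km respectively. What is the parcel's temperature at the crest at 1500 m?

-7.39°C

Dry to 800 m: -9.8 × 0.7 km = -6.86°C, so T = -2.56°C.
Saturated to 1500 m: -6.9 × 0.7 km = -4.83°C, so T = -7.39°C.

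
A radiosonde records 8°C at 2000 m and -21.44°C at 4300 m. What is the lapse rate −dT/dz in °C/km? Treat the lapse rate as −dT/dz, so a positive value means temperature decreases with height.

Γ = −ΔT/Δz = (8 − (-21.44)) / (4300 − 2000) m
  = 29.44°C / 2.3 km = 12.8°C/km

12.8°C/km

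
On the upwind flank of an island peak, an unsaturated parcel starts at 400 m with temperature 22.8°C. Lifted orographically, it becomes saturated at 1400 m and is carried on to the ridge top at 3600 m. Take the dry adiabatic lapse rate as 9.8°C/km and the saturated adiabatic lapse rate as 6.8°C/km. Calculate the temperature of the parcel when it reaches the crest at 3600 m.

400–1400 m, dry: Δz = 1 km ⇒ ΔT = -9.8°C; T = 13°C
1400–3600 m, saturated: Δz = 2.2 km ⇒ ΔT = -14.96°C; T = -1.96°C

-1.96°C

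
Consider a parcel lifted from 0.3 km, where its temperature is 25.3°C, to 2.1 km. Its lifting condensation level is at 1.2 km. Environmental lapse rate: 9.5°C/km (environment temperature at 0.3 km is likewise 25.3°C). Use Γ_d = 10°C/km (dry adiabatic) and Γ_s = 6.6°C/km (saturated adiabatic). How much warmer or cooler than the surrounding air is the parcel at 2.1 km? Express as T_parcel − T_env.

+2.16°C (parcel warmer than environment)

Parcel:
  From 300 m to 1200 m (dry): cools by 10 × 0.9 = 9°C, giving 16.3°C.
  From 1200 m to 2100 m (saturated): cools by 6.6 × 0.9 = 5.94°C, giving 10.36°C.
Environment:
  From 300 m to 2100 m (environment): cools by 9.5 × 1.8 = 17.1°C, giving 8.2°C.
T_parcel − T_env = 10.36 − 8.2 = +2.16°C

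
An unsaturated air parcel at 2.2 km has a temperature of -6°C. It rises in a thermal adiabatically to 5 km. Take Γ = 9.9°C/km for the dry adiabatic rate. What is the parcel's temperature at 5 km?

2200 → 5000 m (dry adiabatic, 9.9°C/km): ΔT = -9.9 × 2.8 = -27.72°C → T = -33.72°C

-33.72°C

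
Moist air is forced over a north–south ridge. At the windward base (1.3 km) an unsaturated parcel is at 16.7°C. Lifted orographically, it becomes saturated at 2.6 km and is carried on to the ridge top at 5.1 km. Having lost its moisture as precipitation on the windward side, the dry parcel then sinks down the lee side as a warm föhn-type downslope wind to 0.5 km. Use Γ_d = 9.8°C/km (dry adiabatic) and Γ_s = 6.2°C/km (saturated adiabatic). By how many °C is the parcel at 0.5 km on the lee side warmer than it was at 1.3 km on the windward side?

From 1300 m to 2600 m (dry): cools by 9.8 × 1.3 = 12.74°C, giving 3.96°C.
From 2600 m to 5100 m (saturated): cools by 6.2 × 2.5 = 15.5°C, giving -11.54°C.
From 5100 m to 500 m (dry descent): warms by 9.8 × 4.6 = 45.08°C, giving 33.54°C.
Net change vs windward start: 33.54 − 16.7 = +16.84°C

+16.84°C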